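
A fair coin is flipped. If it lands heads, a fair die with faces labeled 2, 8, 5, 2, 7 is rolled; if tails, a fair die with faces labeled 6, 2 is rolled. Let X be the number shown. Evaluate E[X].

E[X | heads] = (2+8+5+2+7)/5 = 24/5.
E[X | tails] = (6+2)/2 = 4.
By the law of total expectation,
E[X] = (1/2)·(24/5) + (1/2)·(4) = 22/5.

22/5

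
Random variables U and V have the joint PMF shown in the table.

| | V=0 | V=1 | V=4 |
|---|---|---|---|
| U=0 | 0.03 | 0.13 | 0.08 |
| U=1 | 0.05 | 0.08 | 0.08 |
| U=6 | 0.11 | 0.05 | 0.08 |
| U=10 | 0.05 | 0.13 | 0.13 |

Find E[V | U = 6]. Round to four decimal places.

P(U = 6) = 0.24.
Σ V·P over the event = 0·(0.11) + 1·(0.05) + 4·(0.08) = 0.37.
E[V | U = 6] = (0.37) / (0.24) = 1.5417.

1.5417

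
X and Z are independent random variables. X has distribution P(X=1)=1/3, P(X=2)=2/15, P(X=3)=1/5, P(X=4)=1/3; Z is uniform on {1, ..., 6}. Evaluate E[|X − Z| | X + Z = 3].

P(X + Z = 3) = 7/90.
Summing |X−Z|·P(x,y) over outcomes with X + Z = 3 gives 7/90.
E[|X − Z| | X + Z = 3] = (7/90) / (7/90) = 1.

1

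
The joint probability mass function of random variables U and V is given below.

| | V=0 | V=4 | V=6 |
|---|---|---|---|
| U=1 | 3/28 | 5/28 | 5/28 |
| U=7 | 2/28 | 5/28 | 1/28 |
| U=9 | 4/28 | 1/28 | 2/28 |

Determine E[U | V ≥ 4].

P(V ≥ 4) = 19/28.
Σ U·P over the event = 1·(5/28) + 1·(5/28) + 7·(5/28) + 7·(1/28) + 9·(1/28) + 9·(2/28) = 79/28.
E[U | V ≥ 4] = (79/28) / (19/28) = 79/19.

79/19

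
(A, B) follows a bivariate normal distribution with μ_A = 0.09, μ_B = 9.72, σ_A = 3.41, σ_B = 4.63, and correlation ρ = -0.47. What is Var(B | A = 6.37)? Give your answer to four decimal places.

For a bivariate normal, Var(B | A=x) = σ_B²(1 − ρ²).
Var(B | A=6.37) = (4.63)²·(1 − (-0.47)²) = 21.4369·0.7791 = 16.7015.

16.7015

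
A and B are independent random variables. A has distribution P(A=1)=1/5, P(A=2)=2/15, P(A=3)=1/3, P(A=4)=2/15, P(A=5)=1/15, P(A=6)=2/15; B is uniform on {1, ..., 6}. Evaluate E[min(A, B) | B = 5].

3

P(B = 5) = 1/6.
Summing min(A,B)·P(x,y) over outcomes with B = 5 gives 1/2.
E[min(A, B) | B = 5] = (1/2) / (1/6) = 3.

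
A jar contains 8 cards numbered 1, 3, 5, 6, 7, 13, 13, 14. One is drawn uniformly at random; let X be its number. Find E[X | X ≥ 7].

P(X ≥ 7) = 1/2.
Σ over the event: 7·1/8 + 13·1/4 + 14·1/8 = 47/8.
E[X | X ≥ 7] = (47/8) / (1/2) = 47/4.

47/4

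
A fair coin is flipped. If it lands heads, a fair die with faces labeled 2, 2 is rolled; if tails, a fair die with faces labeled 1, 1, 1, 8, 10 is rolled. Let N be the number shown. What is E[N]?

E[N | heads] = (2+2)/2 = 2.
E[N | tails] = (1+1+1+8+10)/5 = 21/5.
By the law of total expectation,
E[N] = (1/2)·(2) + (1/2)·(21/5) = 31/10.

31/10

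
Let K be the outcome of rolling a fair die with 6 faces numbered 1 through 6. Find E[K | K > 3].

5

Given K > 3, K is equally likely to be any of {4, 5, 6}.
E[K | K > 3] = (4 + 5 + 6) / 3 = 5.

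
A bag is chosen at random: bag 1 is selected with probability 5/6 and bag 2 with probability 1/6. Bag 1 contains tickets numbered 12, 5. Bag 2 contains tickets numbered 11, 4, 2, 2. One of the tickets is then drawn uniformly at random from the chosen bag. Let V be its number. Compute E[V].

E[V | bag 1] = (12+5)/2 = 17/2.
E[V | bag 2] = (11+4+2+2)/4 = 19/4.
By the law of total expectation,
E[V] = (5/6)·(17/2) + (1/6)·(19/4) = 63/8.

63/8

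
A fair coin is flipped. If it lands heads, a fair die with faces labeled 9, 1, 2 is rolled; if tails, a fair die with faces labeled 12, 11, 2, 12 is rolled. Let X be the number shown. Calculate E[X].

53/8

E[X | heads] = (9+1+2)/3 = 4.
E[X | tails] = (12+11+2+12)/4 = 37/4.
By the law of total expectation,
E[X] = (1/2)·(4) + (1/2)·(37/4) = 53/8.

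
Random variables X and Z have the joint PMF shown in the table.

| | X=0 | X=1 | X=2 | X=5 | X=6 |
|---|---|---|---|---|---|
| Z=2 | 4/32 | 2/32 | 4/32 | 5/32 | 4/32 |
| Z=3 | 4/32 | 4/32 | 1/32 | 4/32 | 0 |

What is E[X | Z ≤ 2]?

59/19

P(Z ≤ 2) = 19/32.
Σ X·P over the event = 0·(4/32) + 1·(2/32) + 2·(4/32) + 5·(5/32) + 6·(4/32) = 59/32.
E[X | Z ≤ 2] = (59/32) / (19/32) = 59/19.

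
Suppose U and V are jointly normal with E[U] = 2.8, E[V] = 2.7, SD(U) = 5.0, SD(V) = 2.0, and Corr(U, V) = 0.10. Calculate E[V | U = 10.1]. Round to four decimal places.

The regression of V on U has slope ρ·σ_V/σ_U and passes through (μ_U, μ_V).
E[V | U=10.1] = 2.7 + (0.10)·(2.0/5.0)·(10.1 − (2.8)) = 2.7 + (0.04)·(7.3) = 2.9920.

2.9920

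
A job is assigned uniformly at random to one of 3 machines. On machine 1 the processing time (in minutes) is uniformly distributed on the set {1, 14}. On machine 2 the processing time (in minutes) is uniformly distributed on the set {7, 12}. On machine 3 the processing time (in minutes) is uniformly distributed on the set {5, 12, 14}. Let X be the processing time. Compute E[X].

E[X | machine 1] = (1+14)/2 = 15/2.
E[X | machine 2] = (7+12)/2 = 19/2.
E[X | machine 3] = (5+12+14)/3 = 31/3.
By the law of total expectation,
E[X] = (1/3)·(15/2) + (1/3)·(19/2) + (1/3)·(31/3) = 82/9.

82/9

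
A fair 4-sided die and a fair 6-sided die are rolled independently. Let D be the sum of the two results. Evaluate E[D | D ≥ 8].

26/3

P(D ≥ 8) = 1/4.
Σ over the event: 8·1/8 + 9·1/12 + 10·1/24 = 13/6.
E[D | D ≥ 8] = (13/6) / (1/4) = 26/3.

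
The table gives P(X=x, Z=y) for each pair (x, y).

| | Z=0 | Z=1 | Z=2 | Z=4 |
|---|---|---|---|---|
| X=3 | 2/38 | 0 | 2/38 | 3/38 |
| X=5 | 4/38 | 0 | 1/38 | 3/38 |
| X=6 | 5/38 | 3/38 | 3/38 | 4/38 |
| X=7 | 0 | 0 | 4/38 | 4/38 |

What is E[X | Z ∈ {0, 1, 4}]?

P(Z ∈ {0, 1, 4}) = 14/19.
Σ X·P over the event = 3·(2/38) + 3·(3/38) + 5·(4/38) + 5·(3/38) + 6·(5/38) + 6·(3/38) + 6·(4/38) + 7·(4/38) = 75/19.
E[X | Z ∈ {0, 1, 4}] = (75/19) / (14/19) = 75/14.

75/14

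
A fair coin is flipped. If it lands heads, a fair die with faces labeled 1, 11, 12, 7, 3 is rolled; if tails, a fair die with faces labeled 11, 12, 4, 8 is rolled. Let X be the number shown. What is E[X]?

E[X | heads] = (1+11+12+7+3)/5 = 34/5.
E[X | tails] = (11+12+4+8)/4 = 35/4.
E[X] = (1/2)·(34/5) + (1/2)·(35/4) = 311/40.

311/40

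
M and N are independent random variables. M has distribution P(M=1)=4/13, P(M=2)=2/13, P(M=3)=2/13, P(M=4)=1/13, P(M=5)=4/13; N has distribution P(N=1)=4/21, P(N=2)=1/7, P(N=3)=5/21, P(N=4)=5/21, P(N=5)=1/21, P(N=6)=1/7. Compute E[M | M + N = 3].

7/5

P(M + N = 3) = 20/273.
Summing M·P(x,y) over outcomes with M + N = 3 gives 4/39.
E[M | M + N = 3] = (4/39) / (20/273) = 7/5.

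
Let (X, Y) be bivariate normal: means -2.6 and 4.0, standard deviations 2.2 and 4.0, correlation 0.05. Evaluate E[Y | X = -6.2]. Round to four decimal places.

The regression of Y on X has slope ρ·σ_Y/σ_X and passes through (μ_X, μ_Y).
E[Y | X=-6.2] = 4.0 + (0.05)·(4.0/2.2)·(-6.2 − (-2.6)) = 4.0 + (0.090909)·(-3.6) = 3.6727.

3.6727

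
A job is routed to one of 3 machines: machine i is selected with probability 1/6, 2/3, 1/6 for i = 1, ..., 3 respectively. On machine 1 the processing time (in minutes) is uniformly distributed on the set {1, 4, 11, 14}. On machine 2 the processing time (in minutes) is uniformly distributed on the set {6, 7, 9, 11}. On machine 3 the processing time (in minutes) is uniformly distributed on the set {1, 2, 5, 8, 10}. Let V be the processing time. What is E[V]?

E[V | machine 1] = (1+4+11+14)/4 = 15/2.
E[V | machine 2] = (6+7+9+11)/4 = 33/4.
E[V | machine 3] = (1+2+5+8+10)/5 = 26/5.
E[V] = (1/6)·(15/2) + (2/3)·(33/4) + (1/6)·(26/5) = 457/60.

457/60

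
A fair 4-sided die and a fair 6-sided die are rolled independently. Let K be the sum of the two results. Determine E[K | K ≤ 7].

46/9

P(K ≤ 7) = 3/4.
Σ over the event: 2·1/24 + 3·1/12 + 4·1/8 + 5·1/6 + 6·1/6 + 7·1/6 = 23/6.
E[K | K ≤ 7] = (23/6) / (3/4) = 46/9.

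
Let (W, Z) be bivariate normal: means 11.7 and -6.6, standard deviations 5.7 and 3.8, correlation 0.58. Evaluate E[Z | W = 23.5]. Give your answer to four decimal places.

-2.0373

The regression of Z on W has slope ρ·σ_Z/σ_W and passes through (μ_W, μ_Z).
E[Z | W=23.5] = -6.6 + (0.58)·(3.8/5.7)·(23.5 − (11.7)) = -6.6 + (0.38667)·(11.8) = -2.0373.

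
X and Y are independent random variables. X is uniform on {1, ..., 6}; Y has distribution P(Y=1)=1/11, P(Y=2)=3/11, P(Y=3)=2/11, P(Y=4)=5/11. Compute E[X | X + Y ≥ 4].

225/61

P(X + Y ≥ 4) = 61/66.
Summing X·P(x,y) over outcomes with X + Y ≥ 4 gives 75/22.
E[X | X + Y ≥ 4] = (75/22) / (61/66) = 225/61.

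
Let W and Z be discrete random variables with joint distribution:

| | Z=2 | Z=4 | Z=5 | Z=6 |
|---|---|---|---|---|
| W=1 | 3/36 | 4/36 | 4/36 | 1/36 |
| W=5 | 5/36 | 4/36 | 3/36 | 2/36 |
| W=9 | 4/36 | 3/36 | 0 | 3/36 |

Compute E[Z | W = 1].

P(W = 1) = 1/3.
Summing Z·P(W=x,Z=y) over the conditioning event gives 4/3.
E[Z | W = 1] = (4/3) / (1/3) = 4.

4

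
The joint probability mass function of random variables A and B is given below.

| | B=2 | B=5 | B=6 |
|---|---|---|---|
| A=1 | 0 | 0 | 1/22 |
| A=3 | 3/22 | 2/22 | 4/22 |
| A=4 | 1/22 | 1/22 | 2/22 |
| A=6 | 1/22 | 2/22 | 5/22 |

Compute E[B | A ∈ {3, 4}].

P(A ∈ {3, 4}) = 13/22.
Summing B·P(A=x,B=y) over the conditioning event gives 59/22.
E[B | A ∈ {3, 4}] = (59/22) / (13/22) = 59/13.

59/13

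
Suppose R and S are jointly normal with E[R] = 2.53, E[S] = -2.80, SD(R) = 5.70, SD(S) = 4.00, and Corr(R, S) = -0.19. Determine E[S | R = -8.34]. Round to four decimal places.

E[S | R=x] = μ_S + ρ(σ_S/σ_R)(x − μ_R) for jointly normal variables.
E[S | R=-8.34] = -2.80 + (-0.19)·(4.00/5.70)·(-8.34 − (2.53)) = -2.80 + (-0.13333)·(-10.87) = -1.3507.

-1.3507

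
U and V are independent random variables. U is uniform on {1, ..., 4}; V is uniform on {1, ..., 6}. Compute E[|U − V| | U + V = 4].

4/3

Outcomes with U + V = 4: (1,3), (2,2), (3,1), each with probability 1/24.
E[|U − V| | U + V = 4] = (2 + 0 + 2) / 3 = 4/3.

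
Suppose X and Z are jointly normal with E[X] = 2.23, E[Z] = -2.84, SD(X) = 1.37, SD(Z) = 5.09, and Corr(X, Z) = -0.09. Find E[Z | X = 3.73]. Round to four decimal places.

-3.3416

For a bivariate normal, E[Z | X=x] = μ_Z + ρ·(σ_Z/σ_X)·(x − μ_X).
E[Z | X=3.73] = -2.84 + (-0.09)·(5.09/1.37)·(3.73 − (2.23)) = -2.84 + (-0.33438)·(1.5) = -3.3416.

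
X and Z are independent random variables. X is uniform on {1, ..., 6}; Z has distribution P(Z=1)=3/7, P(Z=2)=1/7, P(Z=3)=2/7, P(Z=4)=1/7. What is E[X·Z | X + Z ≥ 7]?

202/15

P(X + Z ≥ 7) = 5/14.
Summing XZ·P(x,y) over outcomes with X + Z ≥ 7 gives 101/21.
E[X·Z | X + Z ≥ 7] = (101/21) / (5/14) = 202/15.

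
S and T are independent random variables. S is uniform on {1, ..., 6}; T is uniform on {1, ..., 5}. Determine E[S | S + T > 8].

16/3

Outcomes with S + T > 8: (4,5), (5,4), (5,5), (6,3), (6,4), (6,5), each with probability 1/30.
E[S | S + T > 8] = (4 + 5 + 5 + 6 + 6 + 6) / 6 = 16/3.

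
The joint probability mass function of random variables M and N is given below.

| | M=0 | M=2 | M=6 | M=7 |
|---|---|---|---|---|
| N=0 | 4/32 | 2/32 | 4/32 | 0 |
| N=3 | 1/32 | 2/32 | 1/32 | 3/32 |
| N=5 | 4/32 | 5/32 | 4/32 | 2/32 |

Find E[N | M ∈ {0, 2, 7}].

73/23

P(M ∈ {0, 2, 7}) = 23/32.
Σ N·P over the event = 0·(4/32) + 3·(1/32) + 5·(4/32) + 0·(2/32) + 3·(2/32) + 5·(5/32) + 3·(3/32) + 5·(2/32) = 73/32.
E[N | M ∈ {0, 2, 7}] = (73/32) / (23/32) = 73/23.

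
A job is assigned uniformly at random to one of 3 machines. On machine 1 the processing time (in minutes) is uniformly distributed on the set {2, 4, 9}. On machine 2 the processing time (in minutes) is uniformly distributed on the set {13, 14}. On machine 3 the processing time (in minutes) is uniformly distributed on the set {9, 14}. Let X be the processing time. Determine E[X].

10

E[X | machine 1] = (2+4+9)/3 = 5.
E[X | machine 2] = (13+14)/2 = 27/2.
E[X | machine 3] = (9+14)/2 = 23/2.
By the law of total expectation,
E[X] = (1/3)·(5) + (1/3)·(27/2) + (1/3)·(23/2) = 10.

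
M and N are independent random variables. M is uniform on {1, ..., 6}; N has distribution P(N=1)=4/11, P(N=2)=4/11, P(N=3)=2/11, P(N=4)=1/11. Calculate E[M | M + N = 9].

17/3

P(M + N = 9) = 1/22.
Summing M·P(x,y) over outcomes with M + N = 9 gives 17/66.
E[M | M + N = 9] = (17/66) / (1/22) = 17/3.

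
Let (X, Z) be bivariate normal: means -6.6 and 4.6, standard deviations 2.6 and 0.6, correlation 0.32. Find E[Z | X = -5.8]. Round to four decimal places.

4.6591

For a bivariate normal, E[Z | X=x] = μ_Z + ρ·(σ_Z/σ_X)·(x − μ_X).
E[Z | X=-5.8] = 4.6 + (0.32)·(0.6/2.6)·(-5.8 − (-6.6)) = 4.6 + (0.073846)·(0.8) = 4.6591.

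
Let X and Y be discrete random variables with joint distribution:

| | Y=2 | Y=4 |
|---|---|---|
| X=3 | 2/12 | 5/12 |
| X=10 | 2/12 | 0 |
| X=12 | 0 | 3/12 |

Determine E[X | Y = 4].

51/8

P(Y = 4) = 2/3.
Σ X·P over the event = 3·(5/12) + 12·(3/12) = 17/4.
E[X | Y = 4] = (17/4) / (2/3) = 51/8.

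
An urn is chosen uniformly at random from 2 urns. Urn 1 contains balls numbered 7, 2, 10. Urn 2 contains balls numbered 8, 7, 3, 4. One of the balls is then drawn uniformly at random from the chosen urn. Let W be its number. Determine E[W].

E[W | urn 1] = (7+2+10)/3 = 19/3.
E[W | urn 2] = (8+7+3+4)/4 = 11/2.
By the law of total expectation,
E[W] = (1/2)·(19/3) + (1/2)·(11/2) = 71/12.

71/12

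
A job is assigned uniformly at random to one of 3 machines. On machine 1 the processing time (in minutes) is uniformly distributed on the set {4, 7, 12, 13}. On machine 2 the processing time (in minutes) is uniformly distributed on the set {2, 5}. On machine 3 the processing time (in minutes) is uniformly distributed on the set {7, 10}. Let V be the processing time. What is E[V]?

7

E[V | machine 1] = (4+7+12+13)/4 = 9.
E[V | machine 2] = (2+5)/2 = 7/2.
E[V | machine 3] = (7+10)/2 = 17/2.
By the law of total expectation,
E[V] = (1/3)·(9) + (1/3)·(7/2) + (1/3)·(17/2) = 7.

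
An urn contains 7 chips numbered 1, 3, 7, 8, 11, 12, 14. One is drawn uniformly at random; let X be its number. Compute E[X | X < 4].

P(X < 4) = 2/7.
Σ over the event: 1·1/7 + 3·1/7 = 4/7.
E[X | X < 4] = (4/7) / (2/7) = 2.

2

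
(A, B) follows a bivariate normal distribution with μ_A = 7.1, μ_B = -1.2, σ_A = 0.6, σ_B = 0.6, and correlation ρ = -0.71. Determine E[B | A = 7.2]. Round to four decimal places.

-1.2710

E[B | A=x] = μ_B + ρ(σ_B/σ_A)(x − μ_A) for jointly normal variables.
E[B | A=7.2] = -1.2 + (-0.71)·(0.6/0.6)·(7.2 − (7.1)) = -1.2 + (-0.71)·(0.1) = -1.2710.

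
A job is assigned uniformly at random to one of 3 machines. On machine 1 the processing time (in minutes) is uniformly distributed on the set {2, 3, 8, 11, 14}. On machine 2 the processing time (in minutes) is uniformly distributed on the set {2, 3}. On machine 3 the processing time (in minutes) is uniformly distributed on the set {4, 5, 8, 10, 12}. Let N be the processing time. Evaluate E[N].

179/30

E[N | machine 1] = (2+3+8+11+14)/5 = 38/5.
E[N | machine 2] = (2+3)/2 = 5/2.
E[N | machine 3] = (4+5+8+10+12)/5 = 39/5.
E[N] = (1/3)·(38/5) + (1/3)·(5/2) + (1/3)·(39/5) = 179/30.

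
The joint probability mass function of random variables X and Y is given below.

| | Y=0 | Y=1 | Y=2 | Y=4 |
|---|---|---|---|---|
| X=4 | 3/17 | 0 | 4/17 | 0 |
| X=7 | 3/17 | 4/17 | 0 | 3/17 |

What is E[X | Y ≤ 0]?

P(Y ≤ 0) = 6/17.
Σ X·P over the event = 4·(3/17) + 7·(3/17) = 33/17.
E[X | Y ≤ 0] = (33/17) / (6/17) = 11/2.

11/2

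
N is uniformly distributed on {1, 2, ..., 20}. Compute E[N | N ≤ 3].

2

Given N ≤ 3, N is equally likely to be any of {1, 2, 3}.
E[N | N ≤ 3] = (1 + 2 + 3) / 3 = 2.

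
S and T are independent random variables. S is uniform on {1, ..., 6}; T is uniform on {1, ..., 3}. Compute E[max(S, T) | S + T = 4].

Outcomes with S + T = 4: (1,3), (2,2), (3,1), each with probability 1/18.
E[max(S, T) | S + T = 4] = (3 + 2 + 3) / 3 = 8/3.

8/3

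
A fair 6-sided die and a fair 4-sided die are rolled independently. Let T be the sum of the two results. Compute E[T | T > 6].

8

P(T > 6) = 5/12.
Σ over the event: 7·1/6 + 8·1/8 + 9·1/12 + 10·1/24 = 10/3.
E[T | T > 6] = (10/3) / (5/12) = 8.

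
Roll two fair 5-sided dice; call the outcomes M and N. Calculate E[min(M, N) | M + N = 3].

P(M + N = 3) = 2/25.
Summing min(M,N)·P(x,y) over outcomes with M + N = 3 gives 2/25.
E[min(M, N) | M + N = 3] = (2/25) / (2/25) = 1.

1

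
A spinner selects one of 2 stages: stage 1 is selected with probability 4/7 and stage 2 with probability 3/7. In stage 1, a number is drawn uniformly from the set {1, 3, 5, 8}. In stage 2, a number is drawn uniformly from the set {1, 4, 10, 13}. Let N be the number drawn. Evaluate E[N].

E[N | stage 1] = (1+3+5+8)/4 = 17/4.
E[N | stage 2] = (1+4+10+13)/4 = 7.
E[N] = (4/7)·(17/4) + (3/7)·(7) = 38/7.

38/7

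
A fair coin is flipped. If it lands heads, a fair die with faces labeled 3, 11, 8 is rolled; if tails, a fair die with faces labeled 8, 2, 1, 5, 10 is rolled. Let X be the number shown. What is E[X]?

E[X | heads] = (3+11+8)/3 = 22/3.
E[X | tails] = (8+2+1+5+10)/5 = 26/5.
By the law of total expectation,
E[X] = (1/2)·(22/3) + (1/2)·(26/5) = 94/15.

94/15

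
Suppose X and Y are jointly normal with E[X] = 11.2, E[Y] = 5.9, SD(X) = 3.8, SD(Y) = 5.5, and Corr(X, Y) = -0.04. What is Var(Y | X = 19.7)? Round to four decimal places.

30.2016

For a bivariate normal, Var(Y | X=x) = σ_Y²(1 − ρ²).
Var(Y | X=19.7) = (5.5)²·(1 − (-0.04)²) = 30.25·0.9984 = 30.2016.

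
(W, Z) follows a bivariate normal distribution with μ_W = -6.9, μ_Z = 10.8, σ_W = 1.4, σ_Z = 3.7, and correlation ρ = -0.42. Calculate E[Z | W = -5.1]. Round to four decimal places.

8.8020

E[Z | W=x] = μ_Z + ρ(σ_Z/σ_W)(x − μ_W) for jointly normal variables.
E[Z | W=-5.1] = 10.8 + (-0.42)·(3.7/1.4)·(-5.1 − (-6.9)) = 10.8 + (-1.11)·(1.8) = 8.8020.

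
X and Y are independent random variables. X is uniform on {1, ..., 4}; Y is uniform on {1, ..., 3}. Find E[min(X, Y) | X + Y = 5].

5/3

Outcomes with X + Y = 5: (2,3), (3,2), (4,1), each with probability 1/12.
E[min(X, Y) | X + Y = 5] = (2 + 2 + 1) / 3 = 5/3.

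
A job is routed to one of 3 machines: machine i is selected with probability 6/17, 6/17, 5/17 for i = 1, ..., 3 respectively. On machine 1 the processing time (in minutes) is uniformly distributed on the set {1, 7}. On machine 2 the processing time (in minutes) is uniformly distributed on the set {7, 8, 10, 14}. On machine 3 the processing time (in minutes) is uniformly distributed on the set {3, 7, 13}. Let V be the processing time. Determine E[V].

725/102

E[V | machine 1] = (1+7)/2 = 4.
E[V | machine 2] = (7+8+10+14)/4 = 39/4.
E[V | machine 3] = (3+7+13)/3 = 23/3.
By the law of total expectation,
E[V] = (6/17)·(4) + (6/17)·(39/4) + (5/17)·(23/3) = 725/102.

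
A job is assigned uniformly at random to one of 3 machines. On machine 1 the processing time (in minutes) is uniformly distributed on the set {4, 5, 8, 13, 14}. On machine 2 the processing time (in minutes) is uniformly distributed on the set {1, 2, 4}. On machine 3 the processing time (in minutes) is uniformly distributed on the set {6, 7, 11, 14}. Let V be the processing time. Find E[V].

619/90

E[V | machine 1] = (4+5+8+13+14)/5 = 44/5.
E[V | machine 2] = (1+2+4)/3 = 7/3.
E[V | machine 3] = (6+7+11+14)/4 = 19/2.
By the law of total expectation,
E[V] = (1/3)·(44/5) + (1/3)·(7/3) + (1/3)·(19/2) = 619/90.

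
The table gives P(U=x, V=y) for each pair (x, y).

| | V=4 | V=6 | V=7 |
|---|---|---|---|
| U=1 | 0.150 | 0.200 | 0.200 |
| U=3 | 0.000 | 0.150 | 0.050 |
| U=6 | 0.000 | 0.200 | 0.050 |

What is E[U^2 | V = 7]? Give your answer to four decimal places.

P(V = 7) = 0.300.
Σ U^2·P over the event = 1·(0.200) + 9·(0.050) + 36·(0.050) = 2.450.
E[U^2 | V = 7] = (2.450) / (0.300) = 8.1667.

8.1667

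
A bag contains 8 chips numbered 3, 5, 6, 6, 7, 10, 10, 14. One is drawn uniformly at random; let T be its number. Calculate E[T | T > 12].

14

P(T > 12) = 1/8.
Σ over the event: 14·1/8 = 7/4.
E[T | T > 12] = (7/4) / (1/8) = 14.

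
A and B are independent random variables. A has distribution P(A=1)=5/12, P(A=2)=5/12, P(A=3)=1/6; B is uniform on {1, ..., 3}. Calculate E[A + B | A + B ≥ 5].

P(A + B ≥ 5) = 1/4.
Summing (A+B)·P(x,y) over outcomes with A + B ≥ 5 gives 47/36.
E[A + B | A + B ≥ 5] = (47/36) / (1/4) = 47/9.

47/9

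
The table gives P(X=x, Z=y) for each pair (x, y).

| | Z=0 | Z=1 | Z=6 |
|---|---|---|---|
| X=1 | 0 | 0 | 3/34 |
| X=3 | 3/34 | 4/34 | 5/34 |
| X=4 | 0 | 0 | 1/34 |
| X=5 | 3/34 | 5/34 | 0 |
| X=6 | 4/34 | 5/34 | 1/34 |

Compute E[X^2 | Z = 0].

123/5

P(Z = 0) = 5/17.
Summing X^2·P(X=x,Z=y) over the conditioning event gives 123/17.
E[X^2 | Z = 0] = (123/17) / (5/17) = 123/5.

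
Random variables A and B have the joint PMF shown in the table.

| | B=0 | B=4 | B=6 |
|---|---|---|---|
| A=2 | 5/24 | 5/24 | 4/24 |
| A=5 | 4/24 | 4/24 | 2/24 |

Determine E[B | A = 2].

22/7

P(A = 2) = 7/12.
Σ B·P over the event = 0·(5/24) + 4·(5/24) + 6·(4/24) = 11/6.
E[B | A = 2] = (11/6) / (7/12) = 22/7.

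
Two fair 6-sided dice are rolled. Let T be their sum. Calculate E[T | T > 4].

P(T > 4) = 5/6.
Σ over the event: 5·1/9 + 6·5/36 + 7·1/6 + 8·5/36 + 9·1/9 + 10·1/12 + 11·1/18 + 12·1/36 = 58/9.
E[T | T > 4] = (58/9) / (5/6) = 116/15.

116/15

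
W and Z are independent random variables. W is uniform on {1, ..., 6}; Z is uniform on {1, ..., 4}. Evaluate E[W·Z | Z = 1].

Outcomes with Z = 1: (1,1), (2,1), (3,1), (4,1), (5,1), (6,1), each with probability 1/24.
E[W·Z | Z = 1] = (1 + 2 + 3 + 4 + 5 + 6) / 6 = 7/2.

7/2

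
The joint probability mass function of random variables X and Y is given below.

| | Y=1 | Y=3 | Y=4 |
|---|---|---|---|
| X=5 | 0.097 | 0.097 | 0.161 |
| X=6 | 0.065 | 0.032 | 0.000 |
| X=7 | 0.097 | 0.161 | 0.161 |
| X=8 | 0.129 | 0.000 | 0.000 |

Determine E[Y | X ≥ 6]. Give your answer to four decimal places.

2.3473

P(X ≥ 6) = 0.645.
Σ Y·P over the event = 1·(0.065) + 3·(0.032) + 1·(0.097) + 3·(0.161) + 4·(0.161) + 1·(0.129) = 1.514.
E[Y | X ≥ 6] = (1.514) / (0.645) = 2.3473.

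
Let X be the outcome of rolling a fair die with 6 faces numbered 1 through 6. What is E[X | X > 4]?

Given X > 4, X is equally likely to be any of {5, 6}.
E[X | X > 4] = (5 + 6) / 2 = 11/2.

11/2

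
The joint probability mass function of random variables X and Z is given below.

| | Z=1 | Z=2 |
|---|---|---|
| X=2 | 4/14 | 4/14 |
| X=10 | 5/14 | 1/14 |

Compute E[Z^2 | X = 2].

5/2

P(X = 2) = 4/7.
Σ Z^2·P over the event = 1·(4/14) + 4·(4/14) = 10/7.
E[Z^2 | X = 2] = (10/7) / (4/7) = 5/2.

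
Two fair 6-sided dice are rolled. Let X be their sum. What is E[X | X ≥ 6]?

P(X ≥ 6) = 13/18.
Σ over the event: 6·5/36 + 7·1/6 + 8·5/36 + 9·1/9 + 10·1/12 + 11·1/18 + 12·1/36 = 53/9.
E[X | X ≥ 6] = (53/9) / (13/18) = 106/13.

106/13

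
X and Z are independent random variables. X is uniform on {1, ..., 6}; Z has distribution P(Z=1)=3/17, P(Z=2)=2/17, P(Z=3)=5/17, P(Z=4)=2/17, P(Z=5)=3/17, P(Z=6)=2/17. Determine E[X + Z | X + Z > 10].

79/7

P(X + Z > 10) = 7/102.
Summing (X+Z)·P(x,y) over outcomes with X + Z > 10 gives 79/102.
E[X + Z | X + Z > 10] = (79/102) / (7/102) = 79/7.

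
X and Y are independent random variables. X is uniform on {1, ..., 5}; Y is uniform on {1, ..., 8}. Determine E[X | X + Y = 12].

Outcomes with X + Y = 12: (4,8), (5,7), each with probability 1/40.
E[X | X + Y = 12] = (4 + 5) / 2 = 9/2.

9/2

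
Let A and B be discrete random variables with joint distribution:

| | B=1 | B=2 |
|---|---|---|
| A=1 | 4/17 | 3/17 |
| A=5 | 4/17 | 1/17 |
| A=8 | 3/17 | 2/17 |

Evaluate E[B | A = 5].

6/5

P(A = 5) = 5/17.
Σ B·P over the event = 1·(4/17) + 2·(1/17) = 6/17.
E[B | A = 5] = (6/17) / (5/17) = 6/5.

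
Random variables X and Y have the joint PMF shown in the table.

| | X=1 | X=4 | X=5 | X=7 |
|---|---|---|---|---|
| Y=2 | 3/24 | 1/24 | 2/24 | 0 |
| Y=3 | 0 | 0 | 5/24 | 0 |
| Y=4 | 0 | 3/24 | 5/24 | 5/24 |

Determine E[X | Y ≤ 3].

P(Y ≤ 3) = 11/24.
Σ X·P over the event = 1·(3/24) + 4·(1/24) + 5·(2/24) + 5·(5/24) = 7/4.
E[X | Y ≤ 3] = (7/4) / (11/24) = 42/11.

42/11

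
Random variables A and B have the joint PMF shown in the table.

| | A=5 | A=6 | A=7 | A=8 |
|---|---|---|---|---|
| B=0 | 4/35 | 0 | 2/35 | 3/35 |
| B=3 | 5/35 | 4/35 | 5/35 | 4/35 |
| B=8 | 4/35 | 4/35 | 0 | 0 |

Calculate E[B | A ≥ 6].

71/22

P(A ≥ 6) = 22/35.
Σ B·P over the event = 3·(4/35) + 8·(4/35) + 0·(2/35) + 3·(5/35) + 0·(3/35) + 3·(4/35) = 71/35.
E[B | A ≥ 6] = (71/35) / (22/35) = 71/22.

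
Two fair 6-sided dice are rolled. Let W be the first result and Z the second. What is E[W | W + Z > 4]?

P(W + Z > 4) = 5/6.
Summing W·P(x,y) over outcomes with W + Z > 4 gives 29/9.
E[W | W + Z > 4] = (29/9) / (5/6) = 58/15.

58/15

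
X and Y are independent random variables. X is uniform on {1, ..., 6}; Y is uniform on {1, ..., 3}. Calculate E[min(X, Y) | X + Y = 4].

4/3

P(X + Y = 4) = 1/6.
Summing min(X,Y)·P(x,y) over outcomes with X + Y = 4 gives 2/9.
E[min(X, Y) | X + Y = 4] = (2/9) / (1/6) = 4/3.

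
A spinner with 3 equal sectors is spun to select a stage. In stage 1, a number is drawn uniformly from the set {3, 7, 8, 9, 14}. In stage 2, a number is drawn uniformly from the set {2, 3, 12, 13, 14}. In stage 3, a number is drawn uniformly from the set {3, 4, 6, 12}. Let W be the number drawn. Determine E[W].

E[W | stage 1] = (3+7+8+9+14)/5 = 41/5.
E[W | stage 2] = (2+3+12+13+14)/5 = 44/5.
E[W | stage 3] = (3+4+6+12)/4 = 25/4.
E[W] = (1/3)·(41/5) + (1/3)·(44/5) + (1/3)·(25/4) = 31/4.

31/4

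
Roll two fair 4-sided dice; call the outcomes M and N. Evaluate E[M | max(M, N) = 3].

12/5

Outcomes with max(M, N) = 3: (1,3), (2,3), (3,1), (3,2), (3,3), each with probability 1/16.
E[M | max(M, N) = 3] = (1 + 2 + 3 + 3 + 3) / 5 = 12/5.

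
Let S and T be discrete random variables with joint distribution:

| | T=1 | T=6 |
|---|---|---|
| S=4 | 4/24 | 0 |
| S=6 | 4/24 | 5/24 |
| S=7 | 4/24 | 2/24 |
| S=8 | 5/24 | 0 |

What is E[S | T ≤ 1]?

P(T ≤ 1) = 17/24.
Σ S·P over the event = 4·(4/24) + 6·(4/24) + 7·(4/24) + 8·(5/24) = 9/2.
E[S | T ≤ 1] = (9/2) / (17/24) = 108/17.

108/17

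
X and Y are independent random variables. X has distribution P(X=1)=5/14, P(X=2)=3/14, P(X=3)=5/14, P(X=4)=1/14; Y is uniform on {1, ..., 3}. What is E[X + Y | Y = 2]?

29/7

P(Y = 2) = 1/3.
Summing (X+Y)·P(x,y) over outcomes with Y = 2 gives 29/21.
E[X + Y | Y = 2] = (29/21) / (1/3) = 29/7.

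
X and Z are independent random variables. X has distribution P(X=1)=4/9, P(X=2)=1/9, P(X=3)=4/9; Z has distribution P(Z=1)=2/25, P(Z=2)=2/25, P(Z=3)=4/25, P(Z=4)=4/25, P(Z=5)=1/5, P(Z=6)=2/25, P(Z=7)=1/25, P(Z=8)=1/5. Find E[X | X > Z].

26/9

P(X > Z) = 2/25.
Summing X·P(x,y) over outcomes with X > Z gives 52/225.
E[X | X > Z] = (52/225) / (2/25) = 26/9.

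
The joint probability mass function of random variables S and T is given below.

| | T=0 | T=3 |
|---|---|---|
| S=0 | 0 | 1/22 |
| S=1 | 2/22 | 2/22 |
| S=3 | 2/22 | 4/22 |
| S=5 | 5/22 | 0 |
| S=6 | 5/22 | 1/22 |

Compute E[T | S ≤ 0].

P(S ≤ 0) = 1/22.
Σ T·P over the event = 3·(1/22) = 3/22.
E[T | S ≤ 0] = (3/22) / (1/22) = 3.

3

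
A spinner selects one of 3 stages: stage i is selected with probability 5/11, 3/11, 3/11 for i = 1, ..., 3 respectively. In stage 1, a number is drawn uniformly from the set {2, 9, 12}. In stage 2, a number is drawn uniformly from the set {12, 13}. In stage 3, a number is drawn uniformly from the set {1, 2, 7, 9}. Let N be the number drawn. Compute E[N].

E[N | stage 1] = (2+9+12)/3 = 23/3.
E[N | stage 2] = (12+13)/2 = 25/2.
E[N | stage 3] = (1+2+7+9)/4 = 19/4.
By the law of total expectation,
E[N] = (5/11)·(23/3) + (3/11)·(25/2) + (3/11)·(19/4) = 1081/132.

1081/132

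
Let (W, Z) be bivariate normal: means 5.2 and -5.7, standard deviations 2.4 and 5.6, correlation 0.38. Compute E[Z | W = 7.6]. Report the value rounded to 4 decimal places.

For a bivariate normal, E[Z | W=x] = μ_Z + ρ·(σ_Z/σ_W)·(x − μ_W).
E[Z | W=7.6] = -5.7 + (0.38)·(5.6/2.4)·(7.6 − (5.2)) = -5.7 + (0.88667)·(2.4) = -3.5720.

-3.5720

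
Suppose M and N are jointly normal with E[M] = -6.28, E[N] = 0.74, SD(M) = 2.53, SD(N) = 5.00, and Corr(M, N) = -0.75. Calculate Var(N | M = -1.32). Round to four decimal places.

Var(N | M=x) = (1 − ρ²)·σ_N².
Var(N | M=-1.32) = (5.00)²·(1 − (-0.75)²) = 25·0.4375 = 10.9375.

10.9375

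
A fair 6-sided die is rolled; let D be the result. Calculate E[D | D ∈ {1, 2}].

3/2

P(D ∈ {1, 2}) = 1/3.
Σ over the event: 1·1/6 + 2·1/6 = 1/2.
E[D | D ∈ {1, 2}] = (1/2) / (1/3) = 3/2.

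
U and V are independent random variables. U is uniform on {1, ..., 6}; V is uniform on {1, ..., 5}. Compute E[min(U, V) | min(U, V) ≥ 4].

Outcomes with min(U, V) ≥ 4: (4,4), (4,5), (5,4), (5,5), (6,4), (6,5), each with probability 1/30.
E[min(U, V) | min(U, V) ≥ 4] = (4 + 4 + 4 + 5 + 4 + 5) / 6 = 13/3.

13/3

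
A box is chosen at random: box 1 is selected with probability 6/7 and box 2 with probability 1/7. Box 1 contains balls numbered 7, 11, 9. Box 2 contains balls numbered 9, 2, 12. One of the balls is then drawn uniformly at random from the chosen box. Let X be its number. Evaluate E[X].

185/21

E[X | box 1] = (7+11+9)/3 = 9.
E[X | box 2] = (9+2+12)/3 = 23/3.
By the law of total expectation,
E[X] = (6/7)·(9) + (1/7)·(23/3) = 185/21.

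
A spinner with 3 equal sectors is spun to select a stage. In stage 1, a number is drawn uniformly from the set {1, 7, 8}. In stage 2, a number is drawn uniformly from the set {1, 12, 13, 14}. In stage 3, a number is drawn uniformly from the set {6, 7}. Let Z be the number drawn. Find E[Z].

131/18

E[Z | stage 1] = (1+7+8)/3 = 16/3.
E[Z | stage 2] = (1+12+13+14)/4 = 10.
E[Z | stage 3] = (6+7)/2 = 13/2.
E[Z] = (1/3)·(16/3) + (1/3)·(10) + (1/3)·(13/2) = 131/18.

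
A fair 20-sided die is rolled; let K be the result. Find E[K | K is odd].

Given K is odd, K is equally likely to be any of {1, 3, 5, 7, 9, 11, 13, 15, 17, 19}.
E[K | K is odd] = (1 + 3 + 5 + 7 + 9 + 11 + 13 + 15 + 17 + 19) / 10 = 10.

10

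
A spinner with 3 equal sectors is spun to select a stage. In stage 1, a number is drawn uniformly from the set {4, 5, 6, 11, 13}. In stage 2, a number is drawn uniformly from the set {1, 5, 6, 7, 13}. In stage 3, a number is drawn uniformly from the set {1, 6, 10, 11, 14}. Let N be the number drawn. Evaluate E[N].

E[N | stage 1] = (4+5+6+11+13)/5 = 39/5.
E[N | stage 2] = (1+5+6+7+13)/5 = 32/5.
E[N | stage 3] = (1+6+10+11+14)/5 = 42/5.
E[N] = (1/3)·(39/5) + (1/3)·(32/5) + (1/3)·(42/5) = 113/15.

113/15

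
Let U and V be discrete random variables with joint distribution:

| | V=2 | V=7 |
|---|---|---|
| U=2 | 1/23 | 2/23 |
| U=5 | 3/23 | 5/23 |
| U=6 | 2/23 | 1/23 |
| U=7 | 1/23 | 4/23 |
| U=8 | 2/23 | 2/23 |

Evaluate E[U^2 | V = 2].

328/9

P(V = 2) = 9/23.
Σ U^2·P over the event = 4·(1/23) + 25·(3/23) + 36·(2/23) + 49·(1/23) + 64·(2/23) = 328/23.
E[U^2 | V = 2] = (328/23) / (9/23) = 328/9.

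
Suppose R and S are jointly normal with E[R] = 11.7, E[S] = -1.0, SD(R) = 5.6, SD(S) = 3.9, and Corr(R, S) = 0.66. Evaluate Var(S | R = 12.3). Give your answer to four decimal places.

For a bivariate normal, Var(S | R=x) = σ_S²(1 − ρ²).
Var(S | R=12.3) = (3.9)²·(1 − (0.66)²) = 15.21·0.5644 = 8.5845.

8.5845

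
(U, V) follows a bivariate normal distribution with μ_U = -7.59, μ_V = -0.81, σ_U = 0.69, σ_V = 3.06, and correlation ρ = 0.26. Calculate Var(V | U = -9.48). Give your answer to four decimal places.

8.7306

For a bivariate normal, Var(V | U=x) = σ_V²(1 − ρ²).
Var(V | U=-9.48) = (3.06)²·(1 − (0.26)²) = 9.3636·0.9324 = 8.7306.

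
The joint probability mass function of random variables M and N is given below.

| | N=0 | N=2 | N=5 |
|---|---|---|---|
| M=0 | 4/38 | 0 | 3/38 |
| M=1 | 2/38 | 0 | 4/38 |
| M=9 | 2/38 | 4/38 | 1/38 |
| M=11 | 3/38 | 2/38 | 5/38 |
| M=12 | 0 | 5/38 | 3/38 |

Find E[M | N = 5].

13/2

P(N = 5) = 8/19.
Σ M·P over the event = 0·(3/38) + 1·(4/38) + 9·(1/38) + 11·(5/38) + 12·(3/38) = 52/19.
E[M | N = 5] = (52/19) / (8/19) = 13/2.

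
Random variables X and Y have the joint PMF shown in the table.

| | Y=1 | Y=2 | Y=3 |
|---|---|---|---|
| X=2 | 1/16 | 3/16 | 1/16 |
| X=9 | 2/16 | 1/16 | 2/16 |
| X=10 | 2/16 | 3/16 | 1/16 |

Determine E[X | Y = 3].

P(Y = 3) = 1/4.
Σ X·P over the event = 2·(1/16) + 9·(2/16) + 10·(1/16) = 15/8.
E[X | Y = 3] = (15/8) / (1/4) = 15/2.

15/2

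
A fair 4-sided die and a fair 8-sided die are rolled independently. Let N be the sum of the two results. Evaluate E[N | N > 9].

32/3

P(N > 9) = 3/16.
Σ over the event: 10·3/32 + 11·1/16 + 12·1/32 = 2.
E[N | N > 9] = (2) / (3/16) = 32/3.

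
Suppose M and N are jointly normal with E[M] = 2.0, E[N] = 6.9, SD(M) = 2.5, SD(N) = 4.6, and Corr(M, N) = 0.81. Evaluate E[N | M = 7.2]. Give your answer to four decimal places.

14.6501

The regression of N on M has slope ρ·σ_N/σ_M and passes through (μ_M, μ_N).
E[N | M=7.2] = 6.9 + (0.81)·(4.6/2.5)·(7.2 − (2.0)) = 6.9 + (1.4904)·(5.2) = 14.6501.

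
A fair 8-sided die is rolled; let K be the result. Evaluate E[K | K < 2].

1

Given K < 2, K is equally likely to be any of {1}.
E[K | K < 2] = (1) / 1 = 1.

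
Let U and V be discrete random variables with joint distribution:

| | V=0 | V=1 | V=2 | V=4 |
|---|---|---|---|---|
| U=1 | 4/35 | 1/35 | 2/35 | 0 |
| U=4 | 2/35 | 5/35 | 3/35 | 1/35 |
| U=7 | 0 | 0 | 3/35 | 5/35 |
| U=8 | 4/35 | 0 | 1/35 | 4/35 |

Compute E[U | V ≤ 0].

22/5

P(V ≤ 0) = 2/7.
Σ U·P over the event = 1·(4/35) + 4·(2/35) + 8·(4/35) = 44/35.
E[U | V ≤ 0] = (44/35) / (2/7) = 22/5.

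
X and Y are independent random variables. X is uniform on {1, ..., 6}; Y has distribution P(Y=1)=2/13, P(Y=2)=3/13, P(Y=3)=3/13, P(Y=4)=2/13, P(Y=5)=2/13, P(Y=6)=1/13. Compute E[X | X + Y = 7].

P(X + Y = 7) = 1/6.
Summing X·P(x,y) over outcomes with X + Y = 7 gives 25/39.
E[X | X + Y = 7] = (25/39) / (1/6) = 50/13.

50/13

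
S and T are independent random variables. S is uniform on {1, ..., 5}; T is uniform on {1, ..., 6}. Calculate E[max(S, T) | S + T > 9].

Outcomes with S + T > 9: (4,6), (5,5), (5,6), each with probability 1/30.
E[max(S, T) | S + T > 9] = (6 + 5 + 6) / 3 = 17/3.

17/3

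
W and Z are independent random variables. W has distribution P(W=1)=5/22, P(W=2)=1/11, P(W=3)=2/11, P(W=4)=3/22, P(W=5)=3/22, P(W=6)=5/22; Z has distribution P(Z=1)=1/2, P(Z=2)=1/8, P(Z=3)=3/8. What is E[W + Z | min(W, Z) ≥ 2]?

479/68

P(min(W, Z) ≥ 2) = 17/44.
Summing (W+Z)·P(x,y) over outcomes with min(W, Z) ≥ 2 gives 479/176.
E[W + Z | min(W, Z) ≥ 2] = (479/176) / (17/44) = 479/68.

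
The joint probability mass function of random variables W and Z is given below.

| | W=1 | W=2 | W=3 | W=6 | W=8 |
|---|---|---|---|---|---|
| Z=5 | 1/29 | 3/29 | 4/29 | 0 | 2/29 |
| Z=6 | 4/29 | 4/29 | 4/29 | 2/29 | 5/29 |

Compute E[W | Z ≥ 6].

4

P(Z ≥ 6) = 19/29.
Σ W·P over the event = 1·(4/29) + 2·(4/29) + 3·(4/29) + 6·(2/29) + 8·(5/29) = 76/29.
E[W | Z ≥ 6] = (76/29) / (19/29) = 4.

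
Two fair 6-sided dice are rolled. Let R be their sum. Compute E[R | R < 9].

76/13

P(R < 9) = 13/18.
Σ over the event: 2·1/36 + 3·1/18 + 4·1/12 + 5·1/9 + 6·5/36 + 7·1/6 + 8·5/36 = 38/9.
E[R | R < 9] = (38/9) / (13/18) = 76/13.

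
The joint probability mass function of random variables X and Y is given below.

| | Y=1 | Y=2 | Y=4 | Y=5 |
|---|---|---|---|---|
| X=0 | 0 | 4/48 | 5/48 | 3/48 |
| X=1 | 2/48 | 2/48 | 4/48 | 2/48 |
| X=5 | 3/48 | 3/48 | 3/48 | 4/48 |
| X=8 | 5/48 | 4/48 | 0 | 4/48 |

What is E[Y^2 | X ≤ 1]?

295/22

P(X ≤ 1) = 11/24.
Σ Y^2·P over the event = 4·(4/48) + 16·(5/48) + 25·(3/48) + 1·(2/48) + 4·(2/48) + 16·(4/48) + 25·(2/48) = 295/48.
E[Y^2 | X ≤ 1] = (295/48) / (11/24) = 295/22.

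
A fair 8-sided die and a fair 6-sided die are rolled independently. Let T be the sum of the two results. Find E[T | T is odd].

P(T is odd) = 1/2.
Σ over the event: 3·1/24 + 5·1/12 + 7·1/8 + 9·1/8 + 11·1/12 + 13·1/24 = 4.
E[T | T is odd] = (4) / (1/2) = 8.

8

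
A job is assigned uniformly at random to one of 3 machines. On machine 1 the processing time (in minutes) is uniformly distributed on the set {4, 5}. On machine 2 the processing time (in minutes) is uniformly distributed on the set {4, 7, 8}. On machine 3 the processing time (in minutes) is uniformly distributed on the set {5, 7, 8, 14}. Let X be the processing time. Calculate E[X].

58/9

E[X | machine 1] = (4+5)/2 = 9/2.
E[X | machine 2] = (4+7+8)/3 = 19/3.
E[X | machine 3] = (5+7+8+14)/4 = 17/2.
By the law of total expectation,
E[X] = (1/3)·(9/2) + (1/3)·(19/3) + (1/3)·(17/2) = 58/9.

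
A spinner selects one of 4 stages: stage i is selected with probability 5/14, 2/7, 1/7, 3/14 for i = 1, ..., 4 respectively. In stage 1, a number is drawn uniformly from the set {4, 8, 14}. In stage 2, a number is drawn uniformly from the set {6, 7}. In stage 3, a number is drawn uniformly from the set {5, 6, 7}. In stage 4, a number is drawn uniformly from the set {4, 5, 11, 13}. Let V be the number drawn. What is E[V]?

E[V | stage 1] = (4+8+14)/3 = 26/3.
E[V | stage 2] = (6+7)/2 = 13/2.
E[V | stage 3] = (5+6+7)/3 = 6.
E[V | stage 4] = (4+5+11+13)/4 = 33/4.
E[V] = (5/14)·(26/3) + (2/7)·(13/2) + (1/7)·(6) + (3/14)·(33/4) = 1273/168.

1273/168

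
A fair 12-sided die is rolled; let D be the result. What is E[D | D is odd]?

6

Given D is odd, D is equally likely to be any of {1, 3, 5, 7, 9, 11}.
E[D | D is odd] = (1 + 3 + 5 + 7 + 9 + 11) / 6 = 6.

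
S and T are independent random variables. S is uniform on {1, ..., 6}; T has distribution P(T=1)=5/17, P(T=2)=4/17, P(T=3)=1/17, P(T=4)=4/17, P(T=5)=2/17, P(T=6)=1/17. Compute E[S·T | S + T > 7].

621/31

P(S + T > 7) = 31/102.
Summing ST·P(x,y) over outcomes with S + T > 7 gives 207/34.
E[S·T | S + T > 7] = (207/34) / (31/102) = 621/31.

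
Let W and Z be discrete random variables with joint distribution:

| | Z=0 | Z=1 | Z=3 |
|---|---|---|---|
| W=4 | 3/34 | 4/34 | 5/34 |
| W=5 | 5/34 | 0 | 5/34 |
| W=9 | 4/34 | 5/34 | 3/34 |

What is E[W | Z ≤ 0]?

P(Z ≤ 0) = 6/17.
Summing W·P(W=x,Z=y) over the conditioning event gives 73/34.
E[W | Z ≤ 0] = (73/34) / (6/17) = 73/12.

73/12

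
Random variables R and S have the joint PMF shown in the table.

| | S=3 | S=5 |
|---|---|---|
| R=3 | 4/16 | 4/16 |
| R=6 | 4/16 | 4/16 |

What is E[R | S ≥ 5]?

P(S ≥ 5) = 1/2.
Σ R·P over the event = 3·(4/16) + 6·(4/16) = 9/4.
E[R | S ≥ 5] = (9/4) / (1/2) = 9/2.

9/2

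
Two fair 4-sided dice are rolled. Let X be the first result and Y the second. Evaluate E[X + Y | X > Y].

5

P(X > Y) = 3/8.
Summing (X+Y)·P(x,y) over outcomes with X > Y gives 15/8.
E[X + Y | X > Y] = (15/8) / (3/8) = 5.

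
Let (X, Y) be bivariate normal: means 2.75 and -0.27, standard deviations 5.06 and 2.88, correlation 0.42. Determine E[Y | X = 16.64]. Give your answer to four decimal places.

3.0504

E[Y | X=x] = μ_Y + ρ(σ_Y/σ_X)(x − μ_X) for jointly normal variables.
E[Y | X=16.64] = -0.27 + (0.42)·(2.88/5.06)·(16.64 − (2.75)) = -0.27 + (0.23905)·(13.89) = 3.0504.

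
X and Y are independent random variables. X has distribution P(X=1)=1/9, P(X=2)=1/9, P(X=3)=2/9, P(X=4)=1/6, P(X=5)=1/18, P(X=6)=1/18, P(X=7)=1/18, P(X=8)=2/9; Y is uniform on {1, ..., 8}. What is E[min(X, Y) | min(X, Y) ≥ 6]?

P(min(X, Y) ≥ 6) = 1/8.
Summing min(X,Y)·P(x,y) over outcomes with min(X, Y) ≥ 6 gives 61/72.
E[min(X, Y) | min(X, Y) ≥ 6] = (61/72) / (1/8) = 61/9.

61/9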